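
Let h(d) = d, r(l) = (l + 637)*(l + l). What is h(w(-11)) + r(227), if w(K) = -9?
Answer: 392247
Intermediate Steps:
r(l) = 2*l*(637 + l) (r(l) = (637 + l)*(2*l) = 2*l*(637 + l))
h(w(-11)) + r(227) = -9 + 2*227*(637 + 227) = -9 + 2*227*864 = -9 + 392256 = 392247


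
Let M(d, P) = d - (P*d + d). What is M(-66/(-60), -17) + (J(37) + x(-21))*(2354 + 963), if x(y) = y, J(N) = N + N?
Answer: 1758197/10 ≈ 1.7582e+5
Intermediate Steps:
J(N) = 2*N
M(d, P) = -P*d (M(d, P) = d - (d + P*d) = d + (-d - P*d) = -P*d)
M(-66/(-60), -17) + (J(37) + x(-21))*(2354 + 963) = -1*(-17)*(-66/(-60)) + (2*37 - 21)*(2354 + 963) = -1*(-17)*(-66*(-1/60)) + (74 - 21)*3317 = -1*(-17)*11/10 + 53*3317 = 187/10 + 175801 = 1758197/10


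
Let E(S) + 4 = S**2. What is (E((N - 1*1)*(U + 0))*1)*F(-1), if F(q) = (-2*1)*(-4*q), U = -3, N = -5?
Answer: -2560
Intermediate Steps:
F(q) = 8*q (F(q) = -(-8)*q = 8*q)
E(S) = -4 + S**2
(E((N - 1*1)*(U + 0))*1)*F(-1) = ((-4 + ((-5 - 1*1)*(-3 + 0))**2)*1)*(8*(-1)) = ((-4 + ((-5 - 1)*(-3))**2)*1)*(-8) = ((-4 + (-6*(-3))**2)*1)*(-8) = ((-4 + 18**2)*1)*(-8) = ((-4 + 324)*1)*(-8) = (320*1)*(-8) = 320*(-8) = -2560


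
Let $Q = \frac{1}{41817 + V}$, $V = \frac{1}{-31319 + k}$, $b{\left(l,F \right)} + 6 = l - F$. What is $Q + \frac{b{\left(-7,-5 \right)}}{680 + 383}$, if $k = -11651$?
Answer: $- \frac{14329334802}{1910079707807} \approx -0.007502$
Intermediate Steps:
$b{\left(l,F \right)} = -6 + l - F$ ($b{\left(l,F \right)} = -6 - \left(F - l\right) = -6 + l - F$)
$V = - \frac{1}{42970}$ ($V = \frac{1}{-31319 - 11651} = \frac{1}{-42970} = - \frac{1}{42970} \approx -2.3272 \cdot 10^{-5}$)
$Q = \frac{42970}{1796876489}$ ($Q = \frac{1}{41817 - \frac{1}{42970}} = \frac{1}{\frac{1796876489}{42970}} = \frac{42970}{1796876489} \approx 2.3914 \cdot 10^{-5}$)
$Q + \frac{b{\left(-7,-5 \right)}}{680 + 383} = \frac{42970}{1796876489} + \frac{-6 - 7 - -5}{680 + 383} = \frac{42970}{1796876489} + \frac{-6 - 7 + 5}{1063} = \frac{42970}{1796876489} - \frac{8}{1063} = - \frac{14329334802}{1910079707807}$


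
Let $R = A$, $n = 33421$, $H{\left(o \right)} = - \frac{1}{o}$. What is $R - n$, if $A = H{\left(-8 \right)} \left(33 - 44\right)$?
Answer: $- \frac{267379}{8} \approx -33422.0$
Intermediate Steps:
$A = - \frac{11}{8}$ ($A = - \frac{1}{-8} \left(33 - 44\right) = \left(-1\right) \left(- \frac{1}{8}\right) \left(-11\right) = \frac{1}{8} \left(-11\right) = - \frac{11}{8} \approx -1.375$)
$R = - \frac{11}{8} \approx -1.375$
$R - n = - \frac{11}{8} - 33421 = - \frac{267379}{8}$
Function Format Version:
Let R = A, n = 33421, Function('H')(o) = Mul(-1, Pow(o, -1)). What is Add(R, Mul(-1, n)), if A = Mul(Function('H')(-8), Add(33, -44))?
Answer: Rational(-267379, 8) ≈ -33422.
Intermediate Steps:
A = Rational(-11, 8) (A = Mul(Mul(-1, Pow(-8, -1)), Add(33, -44)) = Mul(Mul(-1, Rational(-1, 8)), -11) = Mul(Rational(1, 8), -11) = Rational(-11, 8) ≈ -1.3750)
R = Rational(-11, 8) ≈ -1.3750
Add(R, Mul(-1, n)) = Add(Rational(-11, 8), Mul(-1, 33421)) = Add(Rational(-11, 8), -33421) = Rational(-267379, 8)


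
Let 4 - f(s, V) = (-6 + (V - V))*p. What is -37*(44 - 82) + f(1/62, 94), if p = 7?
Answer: 1452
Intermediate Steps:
f(s, V) = 46 (f(s, V) = 4 - (-6 + (V - V))*7 = 4 - (-6 + 0)*7 = 4 - (-6)*7 = 4 - 1*(-42) = 4 + 42 = 46)
-37*(44 - 82) + f(1/62, 94) = -37*(44 - 82) + 46 = -37*(-38) + 46 = 1406 + 46 = 1452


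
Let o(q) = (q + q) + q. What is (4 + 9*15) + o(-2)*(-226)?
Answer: 1495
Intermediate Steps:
o(q) = 3*q (o(q) = 2*q + q = 3*q)
(4 + 9*15) + o(-2)*(-226) = (4 + 9*15) + (3*(-2))*(-226) = (4 + 135) - 6*(-226) = 139 + 1356 = 1495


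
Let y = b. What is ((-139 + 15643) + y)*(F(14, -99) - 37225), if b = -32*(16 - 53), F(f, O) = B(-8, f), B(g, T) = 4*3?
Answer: -621010544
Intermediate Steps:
B(g, T) = 12
F(f, O) = 12
b = 1184 (b = -32*(-37) = 1184)
y = 1184
((-139 + 15643) + y)*(F(14, -99) - 37225) = ((-139 + 15643) + 1184)*(12 - 37225) = (15504 + 1184)*(-37213) = 16688*(-37213) = -621010544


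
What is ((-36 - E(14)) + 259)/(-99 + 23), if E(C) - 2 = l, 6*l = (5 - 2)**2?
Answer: -439/152 ≈ -2.8882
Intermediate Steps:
l = 3/2 (l = (5 - 2)**2/6 = (1/6)*3**2 = (1/6)*9 = 3/2 ≈ 1.5000)
E(C) = 7/2 (E(C) = 2 + 3/2 = 7/2)
((-36 - E(14)) + 259)/(-99 + 23) = ((-36 - 1*7/2) + 259)/(-99 + 23) = ((-36 - 7/2) + 259)/(-76) = (-79/2 + 259)*(-1/76) = (439/2)*(-1/76) = -439/152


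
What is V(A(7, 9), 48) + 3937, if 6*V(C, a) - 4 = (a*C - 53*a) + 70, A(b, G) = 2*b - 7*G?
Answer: 9400/3 ≈ 3133.3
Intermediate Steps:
A(b, G) = -7*G + 2*b
V(C, a) = 37/3 - 53*a/6 + C*a/6 (V(C, a) = ⅔ + ((a*C - 53*a) + 70)/6 = ⅔ + ((C*a - 53*a) + 70)/6 = ⅔ + ((-53*a + C*a) + 70)/6 = ⅔ + (70 - 53*a + C*a)/6 = ⅔ + (35/3 - 53*a/6 + C*a/6) = 37/3 - 53*a/6 + C*a/6)
V(A(7, 9), 48) + 3937 = (37/3 - 53/6*48 + (⅙)*(-7*9 + 2*7)*48) + 3937 = (37/3 - 424 + (⅙)*(-63 + 14)*48) + 3937 = (37/3 - 424 + (⅙)*(-49)*48) + 3937 = (37/3 - 424 - 392) + 3937 = -2411/3 + 3937 = 9400/3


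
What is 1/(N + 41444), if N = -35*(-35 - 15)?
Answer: 1/43194 ≈ 2.3151e-5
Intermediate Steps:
N = 1750 (N = -35*(-50) = 1750)
1/(N + 41444) = 1/(1750 + 41444) = 1/43194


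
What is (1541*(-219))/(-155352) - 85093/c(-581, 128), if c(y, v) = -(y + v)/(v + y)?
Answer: 4406568405/51784 ≈ 85095.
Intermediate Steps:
c(y, v) = -1 (c(y, v) = -(v + y)/(v + y) = -1*1 = -1)
(1541*(-219))/(-155352) - 85093/c(-581, 128) = (1541*(-219))/(-155352) - 85093/(-1) = -337479*(-1/155352) - 85093*(-1) = 112493/51784 + 85093 = 4406568405/51784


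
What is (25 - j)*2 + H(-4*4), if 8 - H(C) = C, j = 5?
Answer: 64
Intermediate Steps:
H(C) = 8 - C
(25 - j)*2 + H(-4*4) = (25 - 1*5)*2 + (8 - (-4)*4) = (25 - 5)*2 + (8 - 1*(-16)) = 20*2 + (8 + 16) = 40 + 24 = 64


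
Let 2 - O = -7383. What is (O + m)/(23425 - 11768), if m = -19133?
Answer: -11748/11657 ≈ -1.0078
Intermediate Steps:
O = 7385 (O = 2 - 1*(-7383) = 2 + 7383 = 7385)
(O + m)/(23425 - 11768) = (7385 - 19133)/(23425 - 11768) = -11748/11657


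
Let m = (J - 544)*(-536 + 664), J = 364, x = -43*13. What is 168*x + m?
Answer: -116952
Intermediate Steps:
x = -559
m = -23040 (m = (364 - 544)*(-536 + 664) = -180*128 = -23040)
168*x + m = 168*(-559) - 23040 = -93912 - 23040 = -116952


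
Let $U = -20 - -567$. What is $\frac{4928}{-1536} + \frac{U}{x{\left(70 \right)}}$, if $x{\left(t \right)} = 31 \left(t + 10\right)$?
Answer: $- \frac{22229}{7440} \approx -2.9878$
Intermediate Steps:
$U = 547$ ($U = -20 + 567 = 547$)
$x{\left(t \right)} = 310 + 31 t$ ($x{\left(t \right)} = 31 \left(10 + t\right) = 310 + 31 t$)
$\frac{4928}{-1536} + \frac{U}{x{\left(70 \right)}} = \frac{4928}{-1536} + \frac{547}{310 + 31 \cdot 70} = 4928 \left(- \frac{1}{1536}\right) + \frac{547}{310 + 2170} = - \frac{77}{24} + \frac{547}{2480} = - \frac{22229}{7440}$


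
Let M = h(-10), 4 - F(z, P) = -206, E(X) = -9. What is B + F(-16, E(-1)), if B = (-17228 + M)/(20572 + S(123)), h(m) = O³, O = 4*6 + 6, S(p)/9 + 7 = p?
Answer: 162469/772 ≈ 210.45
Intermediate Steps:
S(p) = -63 + 9*p
O = 30 (O = 24 + 6 = 30)
F(z, P) = 210 (F(z, P) = 4 - 1*(-206) = 4 + 206 = 210)
h(m) = 27000 (h(m) = 30³ = 27000)
M = 27000
B = 349/772 (B = (-17228 + 27000)/(20572 + (-63 + 9*123)) = 9772/(20572 + (-63 + 1107)) = 9772/(20572 + 1044) = 9772/21616 = 9772*(1/21616) = 349/772 ≈ 0.45207)
B + F(-16, E(-1)) = 349/772 + 210 = 162469/772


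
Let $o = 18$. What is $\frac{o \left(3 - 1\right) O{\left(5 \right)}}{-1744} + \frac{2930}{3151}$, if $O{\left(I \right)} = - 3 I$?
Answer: $\frac{1702865}{1373836} \approx 1.2395$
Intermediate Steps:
$\frac{o \left(3 - 1\right) O{\left(5 \right)}}{-1744} + \frac{2930}{3151} = \frac{18 \left(3 - 1\right) \left(\left(-3\right) 5\right)}{-1744} + \frac{2930}{3151} = 18 \left(3 - 1\right) \left(-15\right) \left(- \frac{1}{1744}\right) + 2930 \cdot \frac{1}{3151} = 18 \cdot 2 \left(-15\right) \left(- \frac{1}{1744}\right) + \frac{2930}{3151} = 36 \left(-15\right) \left(- \frac{1}{1744}\right) + \frac{2930}{3151} = \left(-540\right) \left(- \frac{1}{1744}\right) + \frac{2930}{3151} = \frac{135}{436} + \frac{2930}{3151} = \frac{1702865}{1373836}$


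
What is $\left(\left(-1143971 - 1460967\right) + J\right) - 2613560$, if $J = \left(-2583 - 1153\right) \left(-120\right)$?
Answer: $-4770178$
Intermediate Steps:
$J = 448320$ ($J = \left(-3736\right) \left(-120\right) = 448320$)
$\left(\left(-1143971 - 1460967\right) + J\right) - 2613560 = \left(\left(-1143971 - 1460967\right) + 448320\right) - 2613560 = \left(-2604938 + 448320\right) - 2613560 = -2156618 - 2613560 = -4770178$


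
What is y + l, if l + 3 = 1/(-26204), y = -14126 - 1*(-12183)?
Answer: -50992985/26204 ≈ -1946.0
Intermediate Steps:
y = -1943 (y = -14126 + 12183 = -1943)
l = -78613/26204 (l = -3 + 1/(-26204) = -3 - 1/26204 = -78613/26204 ≈ -3.0000)
y + l = -1943 - 78613/26204 = -50992985/26204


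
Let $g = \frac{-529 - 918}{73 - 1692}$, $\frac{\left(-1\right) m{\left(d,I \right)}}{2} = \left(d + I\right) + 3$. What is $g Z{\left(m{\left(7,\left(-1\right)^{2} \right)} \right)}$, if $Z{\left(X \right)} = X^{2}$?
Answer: $\frac{700348}{1619} \approx 432.58$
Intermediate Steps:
$m{\left(d,I \right)} = -6 - 2 I - 2 d$ ($m{\left(d,I \right)} = - 2 \left(\left(d + I\right) + 3\right) = - 2 \left(\left(I + d\right) + 3\right) = - 2 \left(3 + I + d\right) = -6 - 2 I - 2 d$)
$g = \frac{1447}{1619}$ ($g = - \frac{1447}{-1619} = \left(-1447\right) \left(- \frac{1}{1619}\right) = \frac{1447}{1619} \approx 0.89376$)
$g Z{\left(m{\left(7,\left(-1\right)^{2} \right)} \right)} = \frac{1447 \left(-6 - 2 \left(-1\right)^{2} - 14\right)^{2}}{1619} = \frac{1447 \left(-6 - 2 - 14\right)^{2}}{1619} = \frac{1447 \left(-22\right)^{2}}{1619} = \frac{1447}{1619} \cdot 484 = \frac{700348}{1619}$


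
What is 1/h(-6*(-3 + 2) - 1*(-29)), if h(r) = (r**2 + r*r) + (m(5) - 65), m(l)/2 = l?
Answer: 1/2395 ≈ 0.00041754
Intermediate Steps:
m(l) = 2*l
h(r) = -55 + 2*r**2 (h(r) = (r**2 + r*r) + (2*5 - 65) = (r**2 + r**2) + (10 - 65) = 2*r**2 - 55 = -55 + 2*r**2)
1/h(-6*(-3 + 2) - 1*(-29)) = 1/(-55 + 2*(-6*(-3 + 2) - 1*(-29))**2) = 1/(-55 + 2*(-6*(-1) + 29)**2) = 1/(-55 + 2*(6 + 29)**2) = 1/(-55 + 2*35**2) = 1/(-55 + 2*1225) = 1/(-55 + 2450) = 1/2395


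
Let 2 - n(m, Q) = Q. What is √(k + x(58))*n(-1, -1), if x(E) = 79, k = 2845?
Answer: 6*√731 ≈ 162.22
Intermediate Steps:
n(m, Q) = 2 - Q
√(k + x(58))*n(-1, -1) = √(2845 + 79)*(2 - 1*(-1)) = √2924*(2 + 1) = (2*√731)*3 = 6*√731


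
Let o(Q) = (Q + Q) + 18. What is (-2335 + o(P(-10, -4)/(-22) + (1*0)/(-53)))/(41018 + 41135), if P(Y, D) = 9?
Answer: -25496/903683 ≈ -0.028213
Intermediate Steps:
o(Q) = 18 + 2*Q (o(Q) = 2*Q + 18 = 18 + 2*Q)
(-2335 + o(P(-10, -4)/(-22) + (1*0)/(-53)))/(41018 + 41135) = (-2335 + (18 + 2*(9/(-22) + (1*0)/(-53))))/(41018 + 41135) = (-2335 + (18 + 2*(9*(-1/22) + 0*(-1/53))))/82153 = (-2335 + (18 + 2*(-9/22 + 0)))*(1/82153) = (-2335 + (18 + 2*(-9/22)))*(1/82153) = (-2335 + (18 - 9/11))*(1/82153) = (-2335 + 189/11)*(1/82153) = -25496/11*1/82153 = -25496/903683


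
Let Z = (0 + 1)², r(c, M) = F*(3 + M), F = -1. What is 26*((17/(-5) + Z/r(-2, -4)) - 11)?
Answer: -1742/5 ≈ -348.40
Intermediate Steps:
r(c, M) = -3 - M (r(c, M) = -(3 + M) = -3 - M)
Z = 1 (Z = 1² = 1)
26*((17/(-5) + Z/r(-2, -4)) - 11) = 26*((17/(-5) + 1/(-3 - 1*(-4))) - 11) = 26*((17*(-⅕) + 1/(-3 + 4)) - 11) = 26*((-17/5 + 1/1) - 11) = 26*((-17/5 + 1*1) - 11) = 26*((-17/5 + 1) - 11) = 26*(-12/5 - 11) = 26*(-67/5) = -1742/5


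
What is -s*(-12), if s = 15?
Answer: 180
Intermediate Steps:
-s*(-12) = -1*15*(-12) = -15*(-12) = 180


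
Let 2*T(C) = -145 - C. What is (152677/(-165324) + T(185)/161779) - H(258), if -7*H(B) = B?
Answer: 6727364984267/187221659772 ≈ 35.933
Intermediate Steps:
H(B) = -B/7
T(C) = -145/2 - C/2 (T(C) = (-145 - C)/2 = -145/2 - C/2)
(152677/(-165324) + T(185)/161779) - H(258) = (152677/(-165324) + (-145/2 - ½*185)/161779) - (-1)*258/7 = (152677*(-1/165324) + (-145/2 - 185/2)*(1/161779)) - 1*(-258/7) = (-152677/165324 - 165*1/161779) + 258/7 = (-152677/165324 - 165/161779) + 258/7 = -24727210843/26745951396 + 258/7 = 6727364984267/187221659772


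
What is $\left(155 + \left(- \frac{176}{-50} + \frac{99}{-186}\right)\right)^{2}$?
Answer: $\frac{59966704161}{2402500} \approx 24960.0$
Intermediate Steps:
$\left(155 + \left(- \frac{176}{-50} + \frac{99}{-186}\right)\right)^{2} = \left(155 + \left(\left(-176\right) \left(- \frac{1}{50}\right) + 99 \left(- \frac{1}{186}\right)\right)\right)^{2} = \left(155 + \left(\frac{88}{25} - \frac{33}{62}\right)\right)^{2} = \left(155 + \frac{4631}{1550}\right)^{2} = \left(\frac{244881}{1550}\right)^{2} = \frac{59966704161}{2402500}$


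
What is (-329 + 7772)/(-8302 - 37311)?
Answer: -7443/45613 ≈ -0.16318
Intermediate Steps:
(-329 + 7772)/(-8302 - 37311) = 7443/(-45613) = 7443*(-1/45613) = -7443/45613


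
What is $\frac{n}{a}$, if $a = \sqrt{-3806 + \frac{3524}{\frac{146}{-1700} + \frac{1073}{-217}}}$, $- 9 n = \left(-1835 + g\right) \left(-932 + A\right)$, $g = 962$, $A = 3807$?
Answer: $- \frac{836625 i \sqrt{431114133377654}}{4181554946} \approx - 4154.2 i$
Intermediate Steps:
$n = 278875$ ($n = - \frac{\left(-1835 + 962\right) \left(-932 + 3807\right)}{9} = - \frac{\left(-873\right) 2875}{9} = \left(- \frac{1}{9}\right) \left(-2509875\right) = 278875$)
$a = \frac{i \sqrt{431114133377654}}{309297}$ ($a = \sqrt{-3806 + \frac{3524}{146 \left(- \frac{1}{1700}\right) + 1073 \left(- \frac{1}{217}\right)}} = \sqrt{-3806 + \frac{3524}{- \frac{73}{850} - \frac{1073}{217}}} = \sqrt{-3806 + \frac{3524}{- \frac{927891}{184450}}} = \sqrt{-3806 + 3524 \left(- \frac{184450}{927891}\right)} = \sqrt{-3806 - \frac{650001800}{927891}} = \sqrt{- \frac{4181554946}{927891}} = \frac{i \sqrt{431114133377654}}{309297} \approx 67.131 i$)
$\frac{n}{a} = \frac{278875}{\frac{1}{309297} i \sqrt{431114133377654}} = 278875 \left(- \frac{3 i \sqrt{431114133377654}}{4181554946}\right) = - \frac{836625 i \sqrt{431114133377654}}{4181554946}$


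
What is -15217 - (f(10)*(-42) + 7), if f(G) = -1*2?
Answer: -15308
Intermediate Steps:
f(G) = -2
-15217 - (f(10)*(-42) + 7) = -15217 - (-2*(-42) + 7) = -15217 - (84 + 7) = -15217 - 1*91 = -15217 - 91 = -15308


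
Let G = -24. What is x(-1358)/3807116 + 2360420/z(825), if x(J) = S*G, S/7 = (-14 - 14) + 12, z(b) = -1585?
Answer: -449319424412/301713943 ≈ -1489.2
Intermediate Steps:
S = -112 (S = 7*((-14 - 14) + 12) = 7*(-28 + 12) = 7*(-16) = -112)
x(J) = 2688 (x(J) = -112*(-24) = 2688)
x(-1358)/3807116 + 2360420/z(825) = 2688/3807116 + 2360420/(-1585) = 2688*(1/3807116) + 2360420*(-1/1585) = 672/951779 - 472084/317 = -449319424412/301713943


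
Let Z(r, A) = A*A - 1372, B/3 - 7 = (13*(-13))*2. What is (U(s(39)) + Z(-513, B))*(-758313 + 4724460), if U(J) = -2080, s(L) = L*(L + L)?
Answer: 3897124143759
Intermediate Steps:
B = -993 (B = 21 + 3*((13*(-13))*2) = 21 + 3*(-169*2) = 21 + 3*(-338) = 21 - 1014 = -993)
Z(r, A) = -1372 + A**2 (Z(r, A) = A**2 - 1372 = -1372 + A**2)
s(L) = 2*L**2 (s(L) = L*(2*L) = 2*L**2)
(U(s(39)) + Z(-513, B))*(-758313 + 4724460) = (-2080 + (-1372 + (-993)**2))*(-758313 + 4724460) = (-2080 + (-1372 + 986049))*3966147 = (-2080 + 984677)*3966147 = 982597*3966147 = 3897124143759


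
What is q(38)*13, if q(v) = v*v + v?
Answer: 19266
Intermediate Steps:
q(v) = v + v² (q(v) = v² + v = v + v²)
q(38)*13 = (38*(1 + 38))*13 = (38*39)*13 = 1482*13 = 19266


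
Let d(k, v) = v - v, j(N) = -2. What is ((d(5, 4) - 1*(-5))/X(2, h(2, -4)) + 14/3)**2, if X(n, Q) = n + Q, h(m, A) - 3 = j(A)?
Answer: 361/9 ≈ 40.111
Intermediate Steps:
h(m, A) = 1 (h(m, A) = 3 - 2 = 1)
d(k, v) = 0
X(n, Q) = Q + n
((d(5, 4) - 1*(-5))/X(2, h(2, -4)) + 14/3)**2 = ((0 - 1*(-5))/(1 + 2) + 14/3)**2 = ((0 + 5)/3 + 14*(1/3))**2 = (5*(1/3) + 14/3)**2 = (5/3 + 14/3)**2 = (19/3)**2 = 361/9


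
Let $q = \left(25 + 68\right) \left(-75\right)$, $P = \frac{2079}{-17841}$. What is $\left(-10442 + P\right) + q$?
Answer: $- \frac{103579592}{5947} \approx -17417.0$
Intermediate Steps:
$P = - \frac{693}{5947}$ ($P = 2079 \left(- \frac{1}{17841}\right) = - \frac{693}{5947} \approx -0.11653$)
$q = -6975$ ($q = 93 \left(-75\right) = -6975$)
$\left(-10442 + P\right) + q = \left(-10442 - \frac{693}{5947}\right) - 6975 = - \frac{62099267}{5947} - 6975 = - \frac{103579592}{5947}$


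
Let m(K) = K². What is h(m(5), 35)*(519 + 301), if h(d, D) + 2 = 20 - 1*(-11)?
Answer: 23780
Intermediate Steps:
h(d, D) = 29 (h(d, D) = -2 + (20 - 1*(-11)) = -2 + (20 + 11) = -2 + 31 = 29)
h(m(5), 35)*(519 + 301) = 29*(519 + 301) = 29*820 = 23780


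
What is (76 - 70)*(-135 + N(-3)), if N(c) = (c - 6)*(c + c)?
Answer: -486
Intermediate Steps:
N(c) = 2*c*(-6 + c) (N(c) = (-6 + c)*(2*c) = 2*c*(-6 + c))
(76 - 70)*(-135 + N(-3)) = (76 - 70)*(-135 + 2*(-3)*(-6 - 3)) = 6*(-135 + 2*(-3)*(-9)) = 6*(-135 + 54) = 6*(-81) = -486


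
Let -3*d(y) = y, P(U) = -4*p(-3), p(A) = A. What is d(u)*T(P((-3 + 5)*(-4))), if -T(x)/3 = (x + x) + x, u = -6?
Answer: -216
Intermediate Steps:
P(U) = 12 (P(U) = -4*(-3) = 12)
d(y) = -y/3
T(x) = -9*x (T(x) = -3*((x + x) + x) = -3*(2*x + x) = -9*x)
d(u)*T(P((-3 + 5)*(-4))) = (-⅓*(-6))*(-9*12) = 2*(-108) = -216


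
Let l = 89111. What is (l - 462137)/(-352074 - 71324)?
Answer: 186513/211699 ≈ 0.88103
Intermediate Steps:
(l - 462137)/(-352074 - 71324) = (89111 - 462137)/(-352074 - 71324) = -373026/(-423398) = -373026*(-1/423398) = 186513/211699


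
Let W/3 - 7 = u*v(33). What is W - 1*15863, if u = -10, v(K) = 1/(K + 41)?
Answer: -586169/37 ≈ -15842.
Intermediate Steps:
v(K) = 1/(41 + K)
W = 762/37 (W = 21 + 3*(-10/(41 + 33)) = 21 + 3*(-10/74) = 21 + 3*(-10*1/74) = 21 + 3*(-5/37) = 21 - 15/37 = 762/37 ≈ 20.595)
W - 1*15863 = 762/37 - 1*15863 = 762/37 - 15863 = -586169/37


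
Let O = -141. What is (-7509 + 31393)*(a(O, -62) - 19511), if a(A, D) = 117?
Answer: -463206296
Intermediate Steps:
(-7509 + 31393)*(a(O, -62) - 19511) = (-7509 + 31393)*(117 - 19511) = 23884*(-19394) = -463206296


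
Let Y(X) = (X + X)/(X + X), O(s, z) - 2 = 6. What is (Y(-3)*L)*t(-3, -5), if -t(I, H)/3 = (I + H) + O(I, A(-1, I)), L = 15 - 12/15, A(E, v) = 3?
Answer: 0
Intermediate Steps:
O(s, z) = 8 (O(s, z) = 2 + 6 = 8)
Y(X) = 1 (Y(X) = (2*X)/((2*X)) = (2*X)*(1/(2*X)) = 1)
L = 71/5 (L = 15 - 12/15 = 15 - 1*⅘ = 15 - ⅘ = 71/5 ≈ 14.200)
t(I, H) = -24 - 3*H - 3*I (t(I, H) = -3*((I + H) + 8) = -3*((H + I) + 8) = -3*(8 + H + I) = -24 - 3*H - 3*I)
(Y(-3)*L)*t(-3, -5) = (1*(71/5))*(-24 - 3*(-5) - 3*(-3)) = 71*(-24 + 15 + 9)/5 = (71/5)*0 = 0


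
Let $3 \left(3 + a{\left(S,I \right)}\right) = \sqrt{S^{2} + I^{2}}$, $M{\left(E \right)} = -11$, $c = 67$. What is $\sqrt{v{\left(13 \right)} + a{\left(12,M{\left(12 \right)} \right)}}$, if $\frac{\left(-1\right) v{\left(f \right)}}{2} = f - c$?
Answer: $\frac{\sqrt{945 + 3 \sqrt{265}}}{3} \approx 10.508$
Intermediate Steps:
$v{\left(f \right)} = 134 - 2 f$ ($v{\left(f \right)} = - 2 \left(f - 67\right) = - 2 \left(-67 + f\right) = 134 - 2 f$)
$a{\left(S,I \right)} = -3 + \frac{\sqrt{I^{2} + S^{2}}}{3}$ ($a{\left(S,I \right)} = -3 + \frac{\sqrt{S^{2} + I^{2}}}{3} = -3 + \frac{\sqrt{I^{2} + S^{2}}}{3}$)
$\sqrt{v{\left(13 \right)} + a{\left(12,M{\left(12 \right)} \right)}} = \sqrt{\left(134 - 26\right) - \left(3 - \frac{\sqrt{\left(-11\right)^{2} + 12^{2}}}{3}\right)} = \sqrt{\left(134 - 26\right) - \left(3 - \frac{\sqrt{121 + 144}}{3}\right)} = \sqrt{108 - \left(3 - \frac{\sqrt{265}}{3}\right)} = \sqrt{105 + \frac{\sqrt{265}}{3}}$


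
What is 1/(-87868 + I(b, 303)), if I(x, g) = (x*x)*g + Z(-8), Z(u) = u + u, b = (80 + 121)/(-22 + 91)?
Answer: -529/45130469 ≈ -1.1722e-5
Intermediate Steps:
b = 67/23 (b = 201/69 = 201*(1/69) = 67/23 ≈ 2.9130)
Z(u) = 2*u
I(x, g) = -16 + g*x² (I(x, g) = (x*x)*g + 2*(-8) = x²*g - 16 = g*x² - 16 = -16 + g*x²)
1/(-87868 + I(b, 303)) = 1/(-87868 + (-16 + 303*(67/23)²)) = 1/(-87868 + (-16 + 303*(4489/529))) = 1/(-87868 + (-16 + 1360167/529)) = 1/(-87868 + 1351703/529) = 1/(-45130469/529) = -529/45130469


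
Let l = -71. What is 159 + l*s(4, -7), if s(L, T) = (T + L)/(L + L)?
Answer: 1485/8 ≈ 185.63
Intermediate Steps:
s(L, T) = (L + T)/(2*L) (s(L, T) = (L + T)/((2*L)) = (L + T)*(1/(2*L)) = (L + T)/(2*L))
159 + l*s(4, -7) = 159 - 71*(4 - 7)/(2*4) = 159 - 71*(-3)/(2*4) = 159 - 71*(-3/8) = 159 + 213/8 = 1485/8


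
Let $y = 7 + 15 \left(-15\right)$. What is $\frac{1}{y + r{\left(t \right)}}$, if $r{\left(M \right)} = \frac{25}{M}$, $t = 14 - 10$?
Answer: $- \frac{4}{847} \approx -0.0047226$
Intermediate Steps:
$t = 4$
$y = -218$ ($y = 7 - 225 = -218$)
$\frac{1}{y + r{\left(t \right)}} = \frac{1}{-218 + \frac{25}{4}} = \frac{1}{- \frac{847}{4}} = - \frac{4}{847}$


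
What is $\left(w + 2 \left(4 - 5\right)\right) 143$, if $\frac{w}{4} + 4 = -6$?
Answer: $-6006$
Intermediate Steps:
$w = -40$ ($w = -16 + 4 \left(-6\right) = -16 - 24 = -40$)
$\left(w + 2 \left(4 - 5\right)\right) 143 = \left(-40 + 2 \left(4 - 5\right)\right) 143 = \left(-40 + 2 \left(-1\right)\right) 143 = \left(-40 - 2\right) 143 = \left(-42\right) 143 = -6006$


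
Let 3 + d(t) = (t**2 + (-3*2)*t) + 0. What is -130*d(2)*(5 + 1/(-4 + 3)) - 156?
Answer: 5564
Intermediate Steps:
d(t) = -3 + t**2 - 6*t (d(t) = -3 + ((t**2 + (-3*2)*t) + 0) = -3 + ((t**2 - 6*t) + 0) = -3 + (t**2 - 6*t) = -3 + t**2 - 6*t)
-130*d(2)*(5 + 1/(-4 + 3)) - 156 = -130*(-3 + 2**2 - 6*2)*(5 + 1/(-4 + 3)) - 156 = -130*(-3 + 4 - 12)*(5 + 1/(-1)) - 156 = -(-1430)*(5 - 1) - 156 = -(-1430)*4 - 156 = -130*(-44) - 156 = 5720 - 156 = 5564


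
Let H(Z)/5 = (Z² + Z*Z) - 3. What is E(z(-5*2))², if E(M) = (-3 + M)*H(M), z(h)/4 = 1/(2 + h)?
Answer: 30625/16 ≈ 1914.1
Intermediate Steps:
H(Z) = -15 + 10*Z² (H(Z) = 5*((Z² + Z*Z) - 3) = 5*((Z² + Z²) - 3) = 5*(2*Z² - 3) = 5*(-3 + 2*Z²) = -15 + 10*Z²)
z(h) = 4/(2 + h)
E(M) = (-15 + 10*M²)*(-3 + M) (E(M) = (-3 + M)*(-15 + 10*M²) = (-15 + 10*M²)*(-3 + M))
E(z(-5*2))² = (5*(-3 + 4/(2 - 5*2))*(-3 + 2*(4/(2 - 5*2))²))² = (5*(-3 + 4/(2 - 10))*(-3 + 2*(4/(2 - 10))²))² = (5*(-3 + 4/(-8))*(-3 + 2*(4/(-8))²))² = (5*(-3 + 4*(-⅛))*(-3 + 2*(4*(-⅛))²))² = (5*(-3 - ½)*(-3 + 2*(-½)²))² = (5*(-7/2)*(-3 + 2*(¼)))² = (5*(-7/2)*(-3 + ½))² = (5*(-7/2)*(-5/2))² = (175/4)² = 30625/16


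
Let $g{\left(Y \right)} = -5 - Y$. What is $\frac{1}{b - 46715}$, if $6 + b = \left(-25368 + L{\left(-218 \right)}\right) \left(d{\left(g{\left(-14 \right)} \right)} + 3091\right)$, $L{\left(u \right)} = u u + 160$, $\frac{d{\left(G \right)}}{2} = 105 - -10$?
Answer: $\frac{1}{74064715} \approx 1.3502 \cdot 10^{-8}$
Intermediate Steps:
$d{\left(G \right)} = 230$ ($d{\left(G \right)} = 2 \left(105 - -10\right) = 2 \left(105 + 10\right) = 2 \cdot 115 = 230$)
$L{\left(u \right)} = 160 + u^{2}$ ($L{\left(u \right)} = u^{2} + 160 = 160 + u^{2}$)
$b = 74111430$ ($b = -6 + \left(-25368 + \left(160 + \left(-218\right)^{2}\right)\right) \left(230 + 3091\right) = -6 + \left(-25368 + \left(160 + 47524\right)\right) 3321 = -6 + \left(-25368 + 47684\right) 3321 = -6 + 22316 \cdot 3321 = -6 + 74111436 = 74111430$)
$\frac{1}{b - 46715} = \frac{1}{74111430 - 46715} = \frac{1}{74064715}$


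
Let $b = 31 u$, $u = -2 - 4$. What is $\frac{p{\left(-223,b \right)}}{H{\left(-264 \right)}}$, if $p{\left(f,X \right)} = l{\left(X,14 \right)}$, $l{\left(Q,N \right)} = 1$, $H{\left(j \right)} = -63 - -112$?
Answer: $\frac{1}{49} \approx 0.020408$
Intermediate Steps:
$u = -6$
$H{\left(j \right)} = 49$ ($H{\left(j \right)} = -63 + 112 = 49$)
$b = -186$ ($b = 31 \left(-6\right) = -186$)
$p{\left(f,X \right)} = 1$
$\frac{p{\left(-223,b \right)}}{H{\left(-264 \right)}} = 1 \cdot \frac{1}{49} = \frac{1}{49}$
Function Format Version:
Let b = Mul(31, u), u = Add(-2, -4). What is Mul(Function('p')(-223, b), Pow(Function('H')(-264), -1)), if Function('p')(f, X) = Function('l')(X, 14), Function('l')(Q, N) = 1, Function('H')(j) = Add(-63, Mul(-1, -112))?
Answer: Rational(1, 49) ≈ 0.020408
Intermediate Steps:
u = -6
Function('H')(j) = 49 (Function('H')(j) = Add(-63, 112) = 49)
b = -186 (b = Mul(31, -6) = -186)
Function('p')(f, X) = 1
Mul(Function('p')(-223, b), Pow(Function('H')(-264), -1)) = Mul(1, Pow(49, -1)) = Mul(1, Rational(1, 49)) = Rational(1, 49)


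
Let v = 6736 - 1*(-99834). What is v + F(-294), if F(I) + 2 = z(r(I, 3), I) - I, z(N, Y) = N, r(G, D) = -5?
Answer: 106857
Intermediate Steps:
v = 106570 (v = 6736 + 99834 = 106570)
F(I) = -7 - I (F(I) = -2 + (-5 - I) = -7 - I)
v + F(-294) = 106570 + (-7 - 1*(-294)) = 106570 + (-7 + 294) = 106570 + 287 = 106857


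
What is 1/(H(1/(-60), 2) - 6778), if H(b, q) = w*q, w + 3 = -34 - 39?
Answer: -1/6930 ≈ -0.00014430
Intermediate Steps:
w = -76 (w = -3 + (-34 - 39) = -3 - 73 = -76)
H(b, q) = -76*q
1/(H(1/(-60), 2) - 6778) = 1/(-76*2 - 6778) = 1/(-152 - 6778) = 1/(-6930) = -1/6930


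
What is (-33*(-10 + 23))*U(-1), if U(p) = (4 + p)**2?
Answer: -3861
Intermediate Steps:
(-33*(-10 + 23))*U(-1) = (-33*(-10 + 23))*(4 - 1)**2 = -33*13*3**2 = -429*9 = -3861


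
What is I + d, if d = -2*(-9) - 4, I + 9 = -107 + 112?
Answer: 10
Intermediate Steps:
I = -4 (I = -9 + (-107 + 112) = -9 + 5 = -4)
d = 14 (d = 18 - 4 = 14)
I + d = -4 + 14 = 10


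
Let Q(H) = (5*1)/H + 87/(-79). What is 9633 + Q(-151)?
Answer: 114898525/11929 ≈ 9631.9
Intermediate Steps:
Q(H) = -87/79 + 5/H (Q(H) = 5/H + 87*(-1/79) = 5/H - 87/79 = -87/79 + 5/H)
9633 + Q(-151) = 9633 + (-87/79 + 5/(-151)) = 9633 + (-87/79 + 5*(-1/151)) = 9633 + (-87/79 - 5/151) = 9633 - 13532/11929 = 114898525/11929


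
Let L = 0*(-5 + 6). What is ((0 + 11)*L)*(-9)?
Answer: 0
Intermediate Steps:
L = 0 (L = 0*1 = 0)
((0 + 11)*L)*(-9) = ((0 + 11)*0)*(-9) = (11*0)*(-9) = 0*(-9) = 0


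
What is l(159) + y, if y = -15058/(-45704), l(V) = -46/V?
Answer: 145919/3633468 ≈ 0.040160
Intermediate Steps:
y = 7529/22852 (y = -15058*(-1/45704) = 7529/22852 ≈ 0.32947)
l(159) + y = -46/159 + 7529/22852 = 145919/3633468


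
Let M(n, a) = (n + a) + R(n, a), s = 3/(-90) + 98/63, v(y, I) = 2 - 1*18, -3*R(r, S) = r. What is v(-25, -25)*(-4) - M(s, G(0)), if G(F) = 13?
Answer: 6748/135 ≈ 49.985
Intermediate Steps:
R(r, S) = -r/3
v(y, I) = -16 (v(y, I) = 2 - 18 = -16)
s = 137/90 (s = 3*(-1/90) + 98*(1/63) = -1/30 + 14/9 = 137/90 ≈ 1.5222)
M(n, a) = a + 2*n/3 (M(n, a) = (n + a) - n/3 = (a + n) - n/3 = a + 2*n/3)
v(-25, -25)*(-4) - M(s, G(0)) = -16*(-4) - (13 + (⅔)*(137/90)) = 64 - (13 + 137/135) = 64 - 1*1892/135 = 64 - 1892/135 = 6748/135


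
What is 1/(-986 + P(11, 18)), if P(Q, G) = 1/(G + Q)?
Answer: -29/28593 ≈ -0.0010142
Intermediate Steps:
1/(-986 + P(11, 18)) = 1/(-986 + 1/(18 + 11)) = 1/(-986 + 1/29) = 1/(-28593/29) = -29/28593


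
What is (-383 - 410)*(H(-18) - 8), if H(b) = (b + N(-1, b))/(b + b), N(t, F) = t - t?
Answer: 11895/2 ≈ 5947.5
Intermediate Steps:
N(t, F) = 0
H(b) = ½ (H(b) = (b + 0)/(b + b) = b/((2*b)) = b*(1/(2*b)) = ½)
(-383 - 410)*(H(-18) - 8) = (-383 - 410)*(½ - 8) = -793*(-15/2) = 11895/2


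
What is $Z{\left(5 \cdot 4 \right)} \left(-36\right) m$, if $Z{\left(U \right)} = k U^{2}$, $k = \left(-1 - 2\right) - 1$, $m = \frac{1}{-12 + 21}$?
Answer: $6400$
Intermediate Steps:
$m = \frac{1}{9} \approx 0.11111$
$k = -4$ ($k = -3 - 1 = -4$)
$Z{\left(U \right)} = - 4 U^{2}$
$Z{\left(5 \cdot 4 \right)} \left(-36\right) m = - 4 \left(5 \cdot 4\right)^{2} \left(-36\right) \frac{1}{9} = - 4 \cdot 20^{2} \left(-36\right) \frac{1}{9} = \left(-4\right) 400 \left(-36\right) \frac{1}{9} = \left(-1600\right) \left(-36\right) \frac{1}{9} = 57600 \cdot \frac{1}{9} = 6400$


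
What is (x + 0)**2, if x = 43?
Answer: 1849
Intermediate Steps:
(x + 0)**2 = (43 + 0)**2 = 43**2 = 1849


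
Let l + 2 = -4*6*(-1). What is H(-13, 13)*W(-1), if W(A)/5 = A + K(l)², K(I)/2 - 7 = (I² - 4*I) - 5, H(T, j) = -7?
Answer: -22176525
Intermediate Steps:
l = 22 (l = -2 - 4*6*(-1) = -2 - 24*(-1) = -2 + 24 = 22)
K(I) = 4 - 8*I + 2*I² (K(I) = 14 + 2*((I² - 4*I) - 5) = 14 + 2*(-5 + I² - 4*I) = 14 + (-10 - 8*I + 2*I²) = 4 - 8*I + 2*I²)
W(A) = 3168080 + 5*A (W(A) = 5*(A + (4 - 8*22 + 2*22²)²) = 5*(A + (4 - 176 + 2*484)²) = 5*(A + (4 - 176 + 968)²) = 5*(A + 796²) = 5*(A + 633616) = 5*(633616 + A) = 3168080 + 5*A)
H(-13, 13)*W(-1) = -7*(3168080 + 5*(-1)) = -7*(3168080 - 5) = -7*3168075 = -22176525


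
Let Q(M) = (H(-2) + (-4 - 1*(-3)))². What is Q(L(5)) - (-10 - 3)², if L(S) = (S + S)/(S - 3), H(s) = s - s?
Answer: -168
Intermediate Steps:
H(s) = 0
L(S) = 2*S/(-3 + S) (L(S) = (2*S)/(-3 + S) = 2*S/(-3 + S))
Q(M) = 1 (Q(M) = (0 + (-4 - 1*(-3)))² = (0 + (-4 + 3))² = (0 - 1)² = (-1)² = 1)
Q(L(5)) - (-10 - 3)² = 1 - (-10 - 3)² = 1 - 1*(-13)² = 1 - 1*169 = 1 - 169 = -168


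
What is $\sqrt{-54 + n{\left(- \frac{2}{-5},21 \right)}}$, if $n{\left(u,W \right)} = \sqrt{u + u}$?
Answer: $\frac{\sqrt{-1350 + 10 \sqrt{5}}}{5} \approx 7.2874 i$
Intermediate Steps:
$n{\left(u,W \right)} = \sqrt{2} \sqrt{u}$ ($n{\left(u,W \right)} = \sqrt{2 u} = \sqrt{2} \sqrt{u}$)
$\sqrt{-54 + n{\left(- \frac{2}{-5},21 \right)}} = \sqrt{-54 + \sqrt{2} \sqrt{- \frac{2}{-5}}} = \sqrt{-54 + \sqrt{2} \sqrt{\left(-2\right) \left(- \frac{1}{5}\right)}} = \sqrt{-54 + \sqrt{2} \sqrt{\frac{2}{5}}} = \sqrt{-54 + \sqrt{2} \frac{\sqrt{10}}{5}} = \sqrt{-54 + \frac{2 \sqrt{5}}{5}}$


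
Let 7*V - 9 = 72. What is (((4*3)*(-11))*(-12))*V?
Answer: 128304/7 ≈ 18329.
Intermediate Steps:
V = 81/7 (V = 9/7 + (1/7)*72 = 9/7 + 72/7 = 81/7 ≈ 11.571)
(((4*3)*(-11))*(-12))*V = (((4*3)*(-11))*(-12))*(81/7) = ((12*(-11))*(-12))*(81/7) = -132*(-12)*(81/7) = 1584*(81/7) = 128304/7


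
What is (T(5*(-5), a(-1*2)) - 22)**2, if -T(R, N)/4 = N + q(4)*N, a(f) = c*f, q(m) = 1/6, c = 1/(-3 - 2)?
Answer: 128164/225 ≈ 569.62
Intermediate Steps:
c = -1/5 (c = 1/(-5) = -1/5 ≈ -0.20000)
q(m) = 1/6
a(f) = -f/5
T(R, N) = -14*N/3 (T(R, N) = -4*(N + N/6) = -14*N/3)
(T(5*(-5), a(-1*2)) - 22)**2 = (-(-14)*(-1*2)/15 - 22)**2 = (-(-14)*(-2)/15 - 22)**2 = (-14/3*2/5 - 22)**2 = (-28/15 - 22)**2 = (-358/15)**2 = 128164/225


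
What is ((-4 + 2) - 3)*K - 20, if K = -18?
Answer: 70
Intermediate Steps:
((-4 + 2) - 3)*K - 20 = ((-4 + 2) - 3)*(-18) - 20 = (-2 - 3)*(-18) - 20 = -5*(-18) - 20 = 90 - 20 = 70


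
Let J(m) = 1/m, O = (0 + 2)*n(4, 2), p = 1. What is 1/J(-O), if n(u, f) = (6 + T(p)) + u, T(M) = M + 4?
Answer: -30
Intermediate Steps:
T(M) = 4 + M
n(u, f) = 11 + u (n(u, f) = (6 + (4 + 1)) + u = (6 + 5) + u = 11 + u)
O = 30 (O = (0 + 2)*(11 + 4) = 2*15 = 30)
1/J(-O) = 1/(1/(-1*30)) = 1/(1/(-30)) = 1/(-1/30) = -30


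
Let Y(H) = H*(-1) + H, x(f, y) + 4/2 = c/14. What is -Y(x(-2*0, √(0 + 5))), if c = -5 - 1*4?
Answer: 0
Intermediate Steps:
c = -9 (c = -5 - 4 = -9)
x(f, y) = -37/14 (x(f, y) = -2 - 9/14 = -37/14)
Y(H) = 0 (Y(H) = -H + H = 0)
-Y(x(-2*0, √(0 + 5))) = -1*0 = 0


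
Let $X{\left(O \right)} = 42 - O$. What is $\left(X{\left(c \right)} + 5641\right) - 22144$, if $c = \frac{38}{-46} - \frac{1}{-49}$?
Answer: $- \frac{18550639}{1127} \approx -16460.0$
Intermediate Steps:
$c = - \frac{908}{1127}$ ($c = 38 \left(- \frac{1}{46}\right) - - \frac{1}{49} = - \frac{19}{23} + \frac{1}{49} = - \frac{908}{1127} \approx -0.80568$)
$\left(X{\left(c \right)} + 5641\right) - 22144 = \left(\left(42 - - \frac{908}{1127}\right) + 5641\right) - 22144 = \left(\left(42 + \frac{908}{1127}\right) + 5641\right) - 22144 = \left(\frac{48242}{1127} + 5641\right) - 22144 = \frac{6405649}{1127} - 22144 = - \frac{18550639}{1127}$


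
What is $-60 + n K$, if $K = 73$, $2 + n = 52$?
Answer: $3590$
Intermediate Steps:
$n = 50$ ($n = -2 + 52 = 50$)
$-60 + n K = -60 + 50 \cdot 73 = -60 + 3650 = 3590$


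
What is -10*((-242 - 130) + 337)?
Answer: 350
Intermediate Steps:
-10*((-242 - 130) + 337) = -10*(-372 + 337) = -10*(-35) = 350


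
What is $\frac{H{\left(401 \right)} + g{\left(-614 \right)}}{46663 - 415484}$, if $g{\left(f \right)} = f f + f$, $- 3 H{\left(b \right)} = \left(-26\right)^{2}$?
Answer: $- \frac{1128470}{1106463} \approx -1.0199$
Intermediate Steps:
$H{\left(b \right)} = - \frac{676}{3}$ ($H{\left(b \right)} = - \frac{\left(-26\right)^{2}}{3} = \left(- \frac{1}{3}\right) 676 = - \frac{676}{3}$)
$g{\left(f \right)} = f + f^{2}$ ($g{\left(f \right)} = f^{2} + f = f + f^{2}$)
$\frac{H{\left(401 \right)} + g{\left(-614 \right)}}{46663 - 415484} = \frac{- \frac{676}{3} - 614 \left(1 - 614\right)}{46663 - 415484} = \frac{- \frac{676}{3} - -376382}{-368821} = \left(- \frac{676}{3} + 376382\right) \left(- \frac{1}{368821}\right) = \frac{1128470}{3} \left(- \frac{1}{368821}\right) = - \frac{1128470}{1106463}$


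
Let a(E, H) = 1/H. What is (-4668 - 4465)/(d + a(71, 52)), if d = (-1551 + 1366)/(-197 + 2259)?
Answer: 489638396/3779 ≈ 1.2957e+5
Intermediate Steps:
d = -185/2062 ≈ -0.089719
(-4668 - 4465)/(d + a(71, 52)) = (-4668 - 4465)/(-185/2062 + 1/52) = -9133/(-185/2062 + 1/52) = -9133/(-3779/53612) = -9133*(-53612/3779) = 489638396/3779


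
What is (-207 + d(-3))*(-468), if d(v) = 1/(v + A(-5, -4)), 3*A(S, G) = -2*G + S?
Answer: 97110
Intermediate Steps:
A(S, G) = -2*G/3 + S/3 (A(S, G) = (-2*G + S)/3 = (S - 2*G)/3 = -2*G/3 + S/3)
d(v) = 1/(1 + v) (d(v) = 1/(v + (-⅔*(-4) + (⅓)*(-5))) = 1/(v + (8/3 - 5/3)) = 1/(v + 1) = 1/(1 + v))
(-207 + d(-3))*(-468) = (-207 + 1/(1 - 3))*(-468) = (-207 + 1/(-2))*(-468) = (-207 - ½)*(-468) = -415/2*(-468) = 97110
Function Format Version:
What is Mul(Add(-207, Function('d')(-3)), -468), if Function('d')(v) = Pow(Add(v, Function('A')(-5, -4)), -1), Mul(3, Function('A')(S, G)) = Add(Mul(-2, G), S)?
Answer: 97110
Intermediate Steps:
Function('A')(S, G) = Add(Mul(Rational(-2, 3), G), Mul(Rational(1, 3), S)) (Function('A')(S, G) = Mul(Rational(1, 3), Add(Mul(-2, G), S)) = Mul(Rational(1, 3), Add(S, Mul(-2, G))) = Add(Mul(Rational(-2, 3), G), Mul(Rational(1, 3), S)))
Function('d')(v) = Pow(Add(1, v), -1) (Function('d')(v) = Pow(Add(v, Add(Mul(Rational(-2, 3), -4), Mul(Rational(1, 3), -5))), -1) = Pow(Add(v, Add(Rational(8, 3), Rational(-5, 3))), -1) = Pow(Add(v, 1), -1) = Pow(Add(1, v), -1))
Mul(Add(-207, Function('d')(-3)), -468) = Mul(Add(-207, Pow(Add(1, -3), -1)), -468) = Mul(Add(-207, Pow(-2, -1)), -468) = Mul(Add(-207, Rational(-1, 2)), -468) = Mul(Rational(-415, 2), -468) = 97110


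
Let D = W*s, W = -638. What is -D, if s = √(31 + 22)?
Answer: 638*√53 ≈ 4644.7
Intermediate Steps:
s = √53 ≈ 7.2801
D = -638*√53 ≈ -4644.7
-D = -(-638)*√53 = 638*√53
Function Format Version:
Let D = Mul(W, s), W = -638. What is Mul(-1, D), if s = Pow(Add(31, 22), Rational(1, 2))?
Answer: Mul(638, Pow(53, Rational(1, 2))) ≈ 4644.7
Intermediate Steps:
s = Pow(53, Rational(1, 2)) ≈ 7.2801
D = Mul(-638, Pow(53, Rational(1, 2))) ≈ -4644.7
Mul(-1, D) = Mul(-1, Mul(-638, Pow(53, Rational(1, 2)))) = Mul(638, Pow(53, Rational(1, 2)))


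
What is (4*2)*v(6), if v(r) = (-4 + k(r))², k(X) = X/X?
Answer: 72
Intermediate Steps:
k(X) = 1
v(r) = 9 (v(r) = (-4 + 1)² = (-3)² = 9)
(4*2)*v(6) = (4*2)*9 = 8*9 = 72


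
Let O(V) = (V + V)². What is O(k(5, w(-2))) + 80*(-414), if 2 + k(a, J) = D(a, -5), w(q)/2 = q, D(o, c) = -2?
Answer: -33056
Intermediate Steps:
w(q) = 2*q
k(a, J) = -4 (k(a, J) = -2 - 2 = -4)
O(V) = 4*V² (O(V) = (2*V)² = 4*V²)
O(k(5, w(-2))) + 80*(-414) = 4*(-4)² + 80*(-414) = 4*16 - 33120 = 64 - 33120 = -33056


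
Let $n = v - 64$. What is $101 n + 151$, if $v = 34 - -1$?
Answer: $-2778$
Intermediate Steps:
$v = 35$ ($v = 34 + 1 = 35$)
$n = -29$ ($n = 35 - 64 = -29$)
$101 n + 151 = 101 \left(-29\right) + 151 = -2929 + 151 = -2778$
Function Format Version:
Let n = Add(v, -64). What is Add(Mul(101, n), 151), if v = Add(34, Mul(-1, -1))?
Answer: -2778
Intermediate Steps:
v = 35 (v = Add(34, 1) = 35)
n = -29 (n = Add(35, -64) = -29)
Add(Mul(101, n), 151) = Add(Mul(101, -29), 151) = Add(-2929, 151) = -2778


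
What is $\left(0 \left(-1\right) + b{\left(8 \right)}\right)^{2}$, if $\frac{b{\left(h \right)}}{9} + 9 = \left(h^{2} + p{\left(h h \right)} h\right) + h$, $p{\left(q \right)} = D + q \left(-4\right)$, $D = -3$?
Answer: $326922561$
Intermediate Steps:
$p{\left(q \right)} = -3 - 4 q$ ($p{\left(q \right)} = -3 + q \left(-4\right) = -3 - 4 q$)
$b{\left(h \right)} = -81 + 9 h + 9 h^{2} + 9 h \left(-3 - 4 h^{2}\right)$ ($b{\left(h \right)} = -81 + 9 \left(\left(h^{2} + \left(-3 - 4 h h\right) h\right) + h\right) = -81 + 9 \left(\left(h^{2} + \left(-3 - 4 h^{2}\right) h\right) + h\right) = -81 + 9 \left(\left(h^{2} + h \left(-3 - 4 h^{2}\right)\right) + h\right) = -81 + 9 \left(h + h^{2} + h \left(-3 - 4 h^{2}\right)\right) = -81 + \left(9 h + 9 h^{2} + 9 h \left(-3 - 4 h^{2}\right)\right) = -81 + 9 h + 9 h^{2} + 9 h \left(-3 - 4 h^{2}\right)$)
$\left(0 \left(-1\right) + b{\left(8 \right)}\right)^{2} = \left(0 \left(-1\right) - \left(225 - 576 + 18432\right)\right)^{2} = \left(0 - 18081\right)^{2} = \left(-18081\right)^{2} = 326922561$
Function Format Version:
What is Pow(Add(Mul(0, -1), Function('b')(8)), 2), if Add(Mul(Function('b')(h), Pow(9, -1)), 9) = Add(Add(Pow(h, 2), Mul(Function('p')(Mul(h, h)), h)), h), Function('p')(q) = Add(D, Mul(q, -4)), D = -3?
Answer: 326922561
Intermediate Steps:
Function('p')(q) = Add(-3, Mul(-4, q)) (Function('p')(q) = Add(-3, Mul(q, -4)) = Add(-3, Mul(-4, q)))
Function('b')(h) = Add(-81, Mul(9, h), Mul(9, Pow(h, 2)), Mul(9, h, Add(-3, Mul(-4, Pow(h, 2))))) (Function('b')(h) = Add(-81, Mul(9, Add(Add(Pow(h, 2), Mul(Add(-3, Mul(-4, Mul(h, h))), h)), h))) = Add(-81, Mul(9, Add(Add(Pow(h, 2), Mul(Add(-3, Mul(-4, Pow(h, 2))), h)), h))) = Add(-81, Mul(9, Add(Add(Pow(h, 2), Mul(h, Add(-3, Mul(-4, Pow(h, 2))))), h))) = Add(-81, Mul(9, Add(h, Pow(h, 2), Mul(h, Add(-3, Mul(-4, Pow(h, 2))))))) = Add(-81, Add(Mul(9, h), Mul(9, Pow(h, 2)), Mul(9, h, Add(-3, Mul(-4, Pow(h, 2)))))) = Add(-81, Mul(9, h), Mul(9, Pow(h, 2)), Mul(9, h, Add(-3, Mul(-4, Pow(h, 2))))))
Pow(Add(Mul(0, -1), Function('b')(8)), 2) = Pow(Add(Mul(0, -1), Add(-81, Mul(-36, Pow(8, 3)), Mul(-18, 8), Mul(9, Pow(8, 2)))), 2) = Pow(Add(0, Add(-81, Mul(-36, 512), -144, Mul(9, 64))), 2) = Pow(Add(0, Add(-81, -18432, -144, 576)), 2) = Pow(Add(0, -18081), 2) = Pow(-18081, 2) = 326922561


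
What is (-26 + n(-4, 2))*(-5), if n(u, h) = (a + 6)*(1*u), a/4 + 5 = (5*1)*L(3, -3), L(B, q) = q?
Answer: -1350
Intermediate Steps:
a = -80 (a = -20 + 4*((5*1)*(-3)) = -20 + 4*(5*(-3)) = -20 + 4*(-15) = -20 - 60 = -80)
n(u, h) = -74*u (n(u, h) = (-80 + 6)*(1*u) = -74*u)
(-26 + n(-4, 2))*(-5) = (-26 - 74*(-4))*(-5) = (-26 + 296)*(-5) = 270*(-5) = -1350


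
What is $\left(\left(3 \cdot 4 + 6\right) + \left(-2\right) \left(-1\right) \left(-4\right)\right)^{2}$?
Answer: $100$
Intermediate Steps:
$\left(\left(3 \cdot 4 + 6\right) + \left(-2\right) \left(-1\right) \left(-4\right)\right)^{2} = \left(\left(12 + 6\right) + 2 \left(-4\right)\right)^{2} = \left(18 - 8\right)^{2} = 10^{2} = 100$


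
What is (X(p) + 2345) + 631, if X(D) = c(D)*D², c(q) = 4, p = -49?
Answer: 12580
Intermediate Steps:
X(D) = 4*D²
(X(p) + 2345) + 631 = (4*(-49)² + 2345) + 631 = (4*2401 + 2345) + 631 = (9604 + 2345) + 631 = 11949 + 631 = 12580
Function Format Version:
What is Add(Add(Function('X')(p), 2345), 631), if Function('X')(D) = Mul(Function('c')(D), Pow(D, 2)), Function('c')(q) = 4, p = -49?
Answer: 12580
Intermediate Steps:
Function('X')(D) = Mul(4, Pow(D, 2))
Add(Add(Function('X')(p), 2345), 631) = Add(Add(Mul(4, Pow(-49, 2)), 2345), 631) = Add(Add(Mul(4, 2401), 2345), 631) = Add(Add(9604, 2345), 631) = Add(11949, 631) = 12580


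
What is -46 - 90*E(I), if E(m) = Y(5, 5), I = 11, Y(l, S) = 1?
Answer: -136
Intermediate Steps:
E(m) = 1
-46 - 90*E(I) = -46 - 90*1 = -46 - 90 = -136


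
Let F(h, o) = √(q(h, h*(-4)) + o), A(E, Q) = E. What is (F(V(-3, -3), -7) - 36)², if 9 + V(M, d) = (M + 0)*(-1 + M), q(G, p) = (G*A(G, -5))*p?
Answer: (36 - I*√115)² ≈ 1181.0 - 772.11*I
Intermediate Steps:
q(G, p) = p*G² (q(G, p) = (G*G)*p = G²*p = p*G²)
V(M, d) = -9 + M*(-1 + M) (V(M, d) = -9 + (M + 0)*(-1 + M) = -9 + M*(-1 + M))
F(h, o) = √(o - 4*h³) (F(h, o) = √((h*(-4))*h² + o) = √((-4*h)*h² + o) = √(-4*h³ + o) = √(o - 4*h³))
(F(V(-3, -3), -7) - 36)² = (√(-7 - 4*(-9 + (-3)² - 1*(-3))³) - 36)² = (√(-7 - 4*(-9 + 9 + 3)³) - 36)² = (√(-7 - 4*3³) - 36)² = (√(-7 - 4*27) - 36)² = (√(-7 - 108) - 36)² = (√(-115) - 36)² = (I*√115 - 36)² = (-36 + I*√115)²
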